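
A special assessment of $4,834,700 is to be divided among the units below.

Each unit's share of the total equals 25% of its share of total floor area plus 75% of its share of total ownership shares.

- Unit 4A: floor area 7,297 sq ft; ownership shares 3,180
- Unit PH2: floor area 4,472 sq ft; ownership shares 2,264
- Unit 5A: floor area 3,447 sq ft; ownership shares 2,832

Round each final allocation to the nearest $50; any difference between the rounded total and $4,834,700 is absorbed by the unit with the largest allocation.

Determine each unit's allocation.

Unit 4A: $1,972,950; Unit PH2: $1,347,150; Unit 5A: $1,514,600

Floor area total 15,216; ownership shares total 8,276.
Blended shares (25% floor area + 75% ownership shares): Unit 4A 0.4081; Unit PH2 0.2786; Unit 5A 0.3133.
Unrounded shares: Unit 4A 1,972,910.26; Unit PH2 1,347,174.02; Unit 5A 1,514,615.72.
At nearest $50: Unit 4A $1,972,900; Unit PH2 $1,347,150; Unit 5A $1,514,600. Sum = $4,834,650.
Difference $4,834,700 − $4,834,650 = +$50 applied to largest allocation (Unit 4A): Unit 4A becomes $1,972,950.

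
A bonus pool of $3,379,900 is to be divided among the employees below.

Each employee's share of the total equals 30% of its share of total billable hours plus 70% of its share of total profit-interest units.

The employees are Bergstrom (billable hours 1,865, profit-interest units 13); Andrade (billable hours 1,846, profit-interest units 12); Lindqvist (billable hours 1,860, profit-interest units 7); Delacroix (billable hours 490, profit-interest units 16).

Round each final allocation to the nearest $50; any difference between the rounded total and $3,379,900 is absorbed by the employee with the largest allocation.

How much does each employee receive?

Billable hours total 6,061; profit-interest units total 48.
Blended shares (30% billable hours + 70% profit-interest units): Bergstrom 0.2819; Andrade 0.2664; Lindqvist 0.1941; Delacroix 0.2576.
Pro-rata amounts: Bergstrom 952,776.35; Andrade 900,307.55; Lindqvist 656,198.63; Delacroix 870,617.48.
After rounding ($50): Bergstrom $952,800; Andrade $900,300; Lindqvist $656,200; Delacroix $870,600. Sum = $3,379,900.
No rounding difference to absorb.

Bergstrom: $952,800 | Andrade: $900,300 | Lindqvist: $656,200 | Delacroix: $870,600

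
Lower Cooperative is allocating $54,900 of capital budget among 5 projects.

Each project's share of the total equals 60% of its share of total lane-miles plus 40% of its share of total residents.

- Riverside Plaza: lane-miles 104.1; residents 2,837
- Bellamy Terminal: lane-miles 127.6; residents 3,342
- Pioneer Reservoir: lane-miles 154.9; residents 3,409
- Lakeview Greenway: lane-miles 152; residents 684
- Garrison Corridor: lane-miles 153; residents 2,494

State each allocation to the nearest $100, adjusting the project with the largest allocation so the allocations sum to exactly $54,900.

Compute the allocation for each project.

Riverside Plaza: $9,800 · Bellamy Terminal: $11,800 · Pioneer Reservoir: $13,300 · Lakeview Greenway: $8,400 · Garrison Corridor: $11,600

Lane-miles total 691.6; residents total 12,766.
Blended shares (60% lane-miles + 40% residents): Riverside Plaza 0.1792; Bellamy Terminal 0.2154; Pioneer Reservoir 0.2412; Lakeview Greenway 0.1533; Garrison Corridor 0.2109.
Pro-rata amounts: Riverside Plaza 9,838.34; Bellamy Terminal 11,826.31; Pioneer Reservoir 13,241.83; Lakeview Greenway 8,416.17; Garrison Corridor 11,577.35.
After rounding ($100): Riverside Plaza $9,800; Bellamy Terminal $11,800; Pioneer Reservoir $13,200; Lakeview Greenway $8,400; Garrison Corridor $11,600. Sum = $54,800.
Difference $54,900 − $54,800 = +$100 applied to largest allocation (Pioneer Reservoir): Pioneer Reservoir becomes $13,300.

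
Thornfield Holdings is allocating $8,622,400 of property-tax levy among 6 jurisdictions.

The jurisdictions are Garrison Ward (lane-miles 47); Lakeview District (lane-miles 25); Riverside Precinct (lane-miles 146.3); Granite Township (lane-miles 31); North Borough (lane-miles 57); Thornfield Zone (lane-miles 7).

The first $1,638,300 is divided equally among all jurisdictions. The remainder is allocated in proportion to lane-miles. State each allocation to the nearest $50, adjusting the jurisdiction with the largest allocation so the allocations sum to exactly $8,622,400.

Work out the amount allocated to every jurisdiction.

Garrison Ward: $1,320,800; Lakeview District: $830,350; Riverside Precinct: $3,534,350; Granite Township: $964,100; North Borough: $1,543,700; Thornfield Zone: $429,100

First tranche $1,638,300 split equally: $273,050 each.
Remainder $6,984,100 by lane-miles (total 313.3): Garrison Ward 1,047,726.46 → $1,047,750; Lakeview District 557,301.31 → $557,300; Riverside Precinct 3,261,327.26 → $3,261,350; Granite Township 691,053.62 → $691,050; North Borough 1,270,646.98 → $1,270,650; Thornfield Zone 156,044.37 → $156,050.
Rounding difference −$50 on remainder applied to Riverside Precinct.
Totals: Garrison Ward $273,050 + $1,047,750 = $1,320,800; Lakeview District $273,050 + $557,300 = $830,350; Riverside Precinct $273,050 + $3,261,300 = $3,534,350; Granite Township $273,050 + $691,050 = $964,100; North Borough $273,050 + $1,270,650 = $1,543,700; Thornfield Zone $273,050 + $156,050 = $429,100.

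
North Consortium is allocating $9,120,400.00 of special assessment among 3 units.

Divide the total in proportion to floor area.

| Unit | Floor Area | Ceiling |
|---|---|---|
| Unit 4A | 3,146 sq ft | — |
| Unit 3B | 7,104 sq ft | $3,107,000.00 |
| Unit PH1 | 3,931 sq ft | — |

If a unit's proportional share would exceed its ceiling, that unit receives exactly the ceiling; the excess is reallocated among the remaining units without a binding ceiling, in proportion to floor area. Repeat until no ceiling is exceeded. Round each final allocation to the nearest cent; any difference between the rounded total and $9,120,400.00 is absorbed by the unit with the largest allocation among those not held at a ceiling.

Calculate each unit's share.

Unit 4A: $2,673,188.70 | Unit 3B: $3,107,000.00 | Unit PH1: $3,340,211.30

Total floor area = 14,181.
Proportional shares (ignoring caps): Unit 4A 2,023,325.4636; Unit 3B 4,568,882.4201; Unit PH1 2,528,192.1162.
Cap binds for Unit 3B ($3,107,000.00); balance $6,013,400.00 reallocated over remaining floor area 7,077.
Redistributed shares: Unit 4A 2,673,188.6958 → $2,673,188.70; Unit PH1 3,340,211.3042 → $3,340,211.30.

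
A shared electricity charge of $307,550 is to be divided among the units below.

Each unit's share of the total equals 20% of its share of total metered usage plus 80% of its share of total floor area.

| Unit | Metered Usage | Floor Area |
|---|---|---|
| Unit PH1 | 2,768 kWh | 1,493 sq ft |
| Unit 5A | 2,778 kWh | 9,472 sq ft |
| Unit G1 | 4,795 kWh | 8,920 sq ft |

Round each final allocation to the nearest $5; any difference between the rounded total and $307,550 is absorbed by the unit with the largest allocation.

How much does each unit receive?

Metered usage total 10,341; floor area total 19,885.
Composite weights (20% metered usage + 80% floor area): Unit PH1 0.1136; Unit 5A 0.4348; Unit G1 0.4516.
Raw shares: Unit PH1 34,937.63; Unit 5A 133,722.44; Unit G1 138,889.92.
At nearest $5: Unit PH1 $34,940; Unit 5A $133,720; Unit G1 $138,890. Sum = $307,550.
Sum already equals the total — no adjustment.

Unit PH1: $34,940; Unit 5A: $133,720; Unit G1: $138,890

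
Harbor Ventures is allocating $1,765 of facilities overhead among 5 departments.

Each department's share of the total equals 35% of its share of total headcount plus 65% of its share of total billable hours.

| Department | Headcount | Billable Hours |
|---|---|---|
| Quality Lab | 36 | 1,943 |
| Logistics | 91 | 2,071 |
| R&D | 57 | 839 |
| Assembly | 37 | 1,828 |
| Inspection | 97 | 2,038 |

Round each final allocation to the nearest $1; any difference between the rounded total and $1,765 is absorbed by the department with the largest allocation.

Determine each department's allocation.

Totals — headcount 318, billable hours 8,719.
Composite weights (35% headcount + 65% billable hours): Quality Lab 0.1845; Logistics 0.2545; R&D 0.1253; Assembly 0.1770; Inspection 0.2587.
Proportional shares: Quality Lab 325.59; Logistics 449.28; R&D 221.12; Assembly 312.41; Inspection 456.59.
At nearest $1: Quality Lab $326; Logistics $449; R&D $221; Assembly $312; Inspection $457. Sum = $1,765.
Rounded total matches; no reconciliation needed.

Quality Lab: $326 | Logistics: $449 | R&D: $221 | Assembly: $312 | Inspection: $457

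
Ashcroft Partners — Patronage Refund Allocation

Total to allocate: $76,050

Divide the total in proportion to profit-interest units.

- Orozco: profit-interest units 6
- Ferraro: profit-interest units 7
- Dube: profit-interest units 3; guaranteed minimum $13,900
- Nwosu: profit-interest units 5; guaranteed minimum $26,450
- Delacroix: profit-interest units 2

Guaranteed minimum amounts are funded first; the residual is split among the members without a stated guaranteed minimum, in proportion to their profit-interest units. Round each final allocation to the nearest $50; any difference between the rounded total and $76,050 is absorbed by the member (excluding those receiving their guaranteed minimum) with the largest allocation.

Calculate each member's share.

Orozco: $14,300; Ferraro: $16,650; Dube: $13,900; Nwosu: $26,450; Delacroix: $4,750

Guaranteed amounts: Dube $13,900; Nwosu $26,450. Residual $35,700.
Residual split over remaining profit-interest units 15: Orozco 14,280.00 → $14,300; Ferraro 16,660.00 → $16,650; Delacroix 4,760.00 → $4,750.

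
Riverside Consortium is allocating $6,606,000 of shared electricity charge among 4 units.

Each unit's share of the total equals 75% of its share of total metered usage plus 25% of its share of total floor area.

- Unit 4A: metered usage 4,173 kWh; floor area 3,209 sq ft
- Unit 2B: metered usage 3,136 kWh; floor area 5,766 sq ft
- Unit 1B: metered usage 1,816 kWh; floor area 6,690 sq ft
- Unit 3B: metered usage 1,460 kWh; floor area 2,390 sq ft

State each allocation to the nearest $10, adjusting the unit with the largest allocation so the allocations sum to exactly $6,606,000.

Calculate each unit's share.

Unit 4A: $2,246,780; Unit 2B: $1,995,280; Unit 1B: $1,461,950; Unit 3B: $901,990

Metered usage total 10,585; floor area total 18,055.
Combined weights (75% metered usage + 25% floor area): Unit 4A 0.3401; Unit 2B 0.3020; Unit 1B 0.2213; Unit 3B 0.1365.
Unrounded shares: Unit 4A 2,246,776.71; Unit 2B 1,995,280.26; Unit 1B 1,461,949.22; Unit 3B 901,993.82.
After rounding ($10): Unit 4A $2,246,780; Unit 2B $1,995,280; Unit 1B $1,461,950; Unit 3B $901,990. Sum = $6,606,000.
Rounded total matches; no reconciliation needed.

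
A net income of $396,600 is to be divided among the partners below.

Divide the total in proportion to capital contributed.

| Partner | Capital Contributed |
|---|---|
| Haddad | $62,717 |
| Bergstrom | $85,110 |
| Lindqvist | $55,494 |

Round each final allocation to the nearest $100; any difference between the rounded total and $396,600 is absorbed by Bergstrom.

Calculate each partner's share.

Sum of capital contributed: 203,321.
Unrounded shares: Haddad 62,717/203,321 × $396,600 = 122,336.41; Bergstrom 85,110/203,321 × $396,600 = 166,016.43; Lindqvist 55,494/203,321 × $396,600 = 108,247.16.
At nearest $100: Haddad $122,300; Bergstrom $166,000; Lindqvist $108,200. Sum = $396,500.
Difference $396,600 − $396,500 = +$100 applied to Bergstrom: Bergstrom becomes $166,100.

Haddad: $122,300 | Bergstrom: $166,100 | Lindqvist: $108,200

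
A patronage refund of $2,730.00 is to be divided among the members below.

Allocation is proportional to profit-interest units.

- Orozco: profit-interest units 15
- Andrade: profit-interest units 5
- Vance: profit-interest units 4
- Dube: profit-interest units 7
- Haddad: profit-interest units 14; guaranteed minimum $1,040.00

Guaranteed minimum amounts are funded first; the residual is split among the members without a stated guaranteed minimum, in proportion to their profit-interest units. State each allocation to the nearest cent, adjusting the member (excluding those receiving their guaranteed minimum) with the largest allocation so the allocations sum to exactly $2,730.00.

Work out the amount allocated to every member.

Orozco: $817.75; Andrade: $272.58; Vance: $218.06; Dube: $381.61; Haddad: $1,040.00

Fund the minimums — Haddad $1,040.00. Remaining pool $1,690.00.
Remaining pool split over remaining profit-interest units 31: Orozco 817.7419 → $817.74; Andrade 272.5806 → $272.58; Vance 218.0645 → $218.06; Dube 381.6129 → $381.61.
Rounding difference +$0.01 applied to Orozco → $817.75.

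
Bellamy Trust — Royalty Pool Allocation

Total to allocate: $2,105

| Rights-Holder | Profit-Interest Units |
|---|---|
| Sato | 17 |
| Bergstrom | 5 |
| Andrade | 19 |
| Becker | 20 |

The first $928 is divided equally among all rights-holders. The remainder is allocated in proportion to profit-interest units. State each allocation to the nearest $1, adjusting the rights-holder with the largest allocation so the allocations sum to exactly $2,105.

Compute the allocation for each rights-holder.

Sato: $560 · Bergstrom: $328 · Andrade: $599 · Becker: $618

$928 shared equally gives $232 per rights-holder.
Remainder $1,177 by profit-interest units (total 61): Sato 328.02 → $328; Bergstrom 96.48 → $96; Andrade 366.61 → $367; Becker 385.90 → $386.
Totals: Sato $232 + $328 = $560; Bergstrom $232 + $96 = $328; Andrade $232 + $367 = $599; Becker $232 + $386 = $618.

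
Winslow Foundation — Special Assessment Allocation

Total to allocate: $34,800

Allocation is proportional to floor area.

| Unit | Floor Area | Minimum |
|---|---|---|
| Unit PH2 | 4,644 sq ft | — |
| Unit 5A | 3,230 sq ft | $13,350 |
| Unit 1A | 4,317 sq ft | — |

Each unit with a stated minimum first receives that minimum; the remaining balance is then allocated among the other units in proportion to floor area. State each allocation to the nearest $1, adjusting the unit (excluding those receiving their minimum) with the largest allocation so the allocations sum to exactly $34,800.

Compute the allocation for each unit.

Minimums first: Unit 5A $13,350. Residual $21,450.
Residual split over remaining floor area 8,961: Unit PH2 11,116.37 → $11,116; Unit 1A 10,333.63 → $10,334.

Unit PH2: $11,116 | Unit 5A: $13,350 | Unit 1A: $10,334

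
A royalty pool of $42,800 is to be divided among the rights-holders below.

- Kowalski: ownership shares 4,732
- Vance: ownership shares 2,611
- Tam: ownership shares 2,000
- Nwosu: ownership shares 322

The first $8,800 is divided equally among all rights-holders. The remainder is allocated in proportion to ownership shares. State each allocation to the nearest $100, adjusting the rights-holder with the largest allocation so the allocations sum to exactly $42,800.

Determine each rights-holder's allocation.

Equal tier: $8,800 ÷ 4 = $2,200 apiece.
Remainder $34,000 by ownership shares (total 9,665): Kowalski 16,646.46 → $16,600; Vance 9,185.10 → $9,200; Tam 7,035.70 → $7,000; Nwosu 1,132.75 → $1,100.
Rounding difference +$100 on remainder applied to Kowalski.
Totals: Kowalski $2,200 + $16,700 = $18,900; Vance $2,200 + $9,200 = $11,400; Tam $2,200 + $7,000 = $9,200; Nwosu $2,200 + $1,100 = $3,300.

Kowalski: $18,900 · Vance: $11,400 · Tam: $9,200 · Nwosu: $3,300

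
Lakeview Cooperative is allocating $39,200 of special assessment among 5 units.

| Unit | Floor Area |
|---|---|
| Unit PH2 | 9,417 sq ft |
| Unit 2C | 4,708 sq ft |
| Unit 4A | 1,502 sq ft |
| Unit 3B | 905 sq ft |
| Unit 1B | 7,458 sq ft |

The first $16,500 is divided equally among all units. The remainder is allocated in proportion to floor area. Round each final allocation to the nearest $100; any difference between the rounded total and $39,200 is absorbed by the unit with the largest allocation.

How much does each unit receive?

$16,500 shared equally gives $3,300 per unit.
Remainder $22,700 by floor area (total 23,990): Unit PH2 8,910.63 → $8,900; Unit 2C 4,454.84 → $4,500; Unit 4A 1,421.23 → $1,400; Unit 3B 856.34 → $900; Unit 1B 7,056.97 → $7,100.
Rounding difference −$100 on remainder applied to Unit PH2.
Totals: Unit PH2 $3,300 + $8,800 = $12,100; Unit 2C $3,300 + $4,500 = $7,800; Unit 4A $3,300 + $1,400 = $4,700; Unit 3B $3,300 + $900 = $4,200; Unit 1B $3,300 + $7,100 = $10,400.

Unit PH2: $12,100 · Unit 2C: $7,800 · Unit 4A: $4,700 · Unit 3B: $4,200 · Unit 1B: $10,400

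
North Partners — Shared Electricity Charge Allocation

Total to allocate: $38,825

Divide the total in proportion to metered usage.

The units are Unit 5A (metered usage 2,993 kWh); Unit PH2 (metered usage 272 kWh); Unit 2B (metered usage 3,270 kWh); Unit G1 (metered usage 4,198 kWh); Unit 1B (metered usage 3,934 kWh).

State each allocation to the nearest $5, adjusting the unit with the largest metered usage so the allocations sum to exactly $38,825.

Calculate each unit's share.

Metered usage total: 2,993 + 272 + 3,270 + 4,198 + 3,934 = 14,667.
Proportional shares: Unit 5A 7,922.77; Unit PH2 720.01; Unit 2B 8,656.01; Unit G1 11,112.52; Unit 1B 10,413.69.
Rounded to nearest $5: Unit 5A $7,925; Unit PH2 $720; Unit 2B $8,655; Unit G1 $11,115; Unit 1B $10,415. Sum = $38,830.
Difference $38,825 − $38,830 = −$5 applied to largest metered usage (Unit G1): Unit G1 becomes $11,110.

Unit 5A: $7,925 · Unit PH2: $720 · Unit 2B: $8,655 · Unit G1: $11,110 · Unit 1B: $10,415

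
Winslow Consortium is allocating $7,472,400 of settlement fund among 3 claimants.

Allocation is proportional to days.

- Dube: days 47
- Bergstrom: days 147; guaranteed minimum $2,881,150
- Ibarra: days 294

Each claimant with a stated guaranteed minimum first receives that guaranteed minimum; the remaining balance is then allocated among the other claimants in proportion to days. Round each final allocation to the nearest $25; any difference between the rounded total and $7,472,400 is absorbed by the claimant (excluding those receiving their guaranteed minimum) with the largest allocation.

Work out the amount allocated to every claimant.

Fund the minimums — Bergstrom $2,881,150. Remaining pool $4,591,250.
Remaining pool split over remaining days 341: Dube 632,811.58 → $632,800; Ibarra 3,958,438.42 → $3,958,450.

Dube: $632,800 | Bergstrom: $2,881,150 | Ibarra: $3,958,450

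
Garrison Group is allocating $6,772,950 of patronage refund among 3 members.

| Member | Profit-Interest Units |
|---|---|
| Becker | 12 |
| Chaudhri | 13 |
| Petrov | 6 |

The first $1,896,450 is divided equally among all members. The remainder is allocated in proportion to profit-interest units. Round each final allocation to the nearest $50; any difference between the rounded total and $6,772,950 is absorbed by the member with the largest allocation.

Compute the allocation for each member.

Becker: $2,519,850 | Chaudhri: $2,677,100 | Petrov: $1,576,000

Equal tier: $1,896,450 ÷ 3 = $632,150 apiece.
Remainder $4,876,500 by profit-interest units (total 31): Becker 1,887,677.42 → $1,887,700; Chaudhri 2,044,983.87 → $2,045,000; Petrov 943,838.71 → $943,850.
Rounding difference −$50 on remainder applied to Chaudhri.
Totals: Becker $632,150 + $1,887,700 = $2,519,850; Chaudhri $632,150 + $2,044,950 = $2,677,100; Petrov $632,150 + $943,850 = $1,576,000.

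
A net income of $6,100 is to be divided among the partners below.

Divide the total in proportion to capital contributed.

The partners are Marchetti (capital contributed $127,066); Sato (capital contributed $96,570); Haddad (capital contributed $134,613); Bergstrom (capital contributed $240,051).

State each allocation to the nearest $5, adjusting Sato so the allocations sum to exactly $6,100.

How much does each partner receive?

Capital contributed total: 598,300.
Unrounded shares: Marchetti 127,066/598,300 × $6,100 = 1,295.51; Sato 96,570/598,300 × $6,100 = 984.58; Haddad 134,613/598,300 × $6,100 = 1,372.45; Bergstrom 240,051/598,300 × $6,100 = 2,447.45.
Rounded to nearest $5: Marchetti $1,295; Sato $985; Haddad $1,370; Bergstrom $2,445. Sum = $6,095.
Difference $6,100 − $6,095 = +$5 applied to Sato: Sato becomes $990.

Marchetti: $1,295; Sato: $990; Haddad: $1,370; Bergstrom: $2,445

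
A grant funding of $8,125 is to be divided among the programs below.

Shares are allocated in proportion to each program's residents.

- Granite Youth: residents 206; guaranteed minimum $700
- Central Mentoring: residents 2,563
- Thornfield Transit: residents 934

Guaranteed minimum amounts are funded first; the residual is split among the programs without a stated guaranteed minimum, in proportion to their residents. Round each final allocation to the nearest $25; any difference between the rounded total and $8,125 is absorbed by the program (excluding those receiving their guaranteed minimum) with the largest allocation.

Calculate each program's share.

Granite Youth: $700; Central Mentoring: $5,450; Thornfield Transit: $1,975

Minimums first: Granite Youth $700. Residual $7,425.
Residual split over remaining residents 3,497: Central Mentoring 5,441.89 → $5,450; Thornfield Transit 1,983.11 → $1,975.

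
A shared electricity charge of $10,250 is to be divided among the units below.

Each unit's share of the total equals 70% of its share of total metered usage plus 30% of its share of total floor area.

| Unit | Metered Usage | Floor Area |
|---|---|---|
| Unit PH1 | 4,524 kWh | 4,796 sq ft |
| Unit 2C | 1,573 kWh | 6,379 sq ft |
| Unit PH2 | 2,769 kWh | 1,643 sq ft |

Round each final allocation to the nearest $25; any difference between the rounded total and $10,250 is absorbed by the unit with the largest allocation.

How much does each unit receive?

Unit PH1: $4,825 · Unit 2C: $2,800 · Unit PH2: $2,625

Metered usage total 8,866; floor area total 12,818.
Blended shares (70% metered usage + 30% floor area): Unit PH1 0.4694; Unit 2C 0.2735; Unit PH2 0.2571.
Raw shares: Unit PH1 4,811.69; Unit 2C 2,803.29; Unit PH2 2,635.02.
Rounded to nearest $25: Unit PH1 $4,800; Unit 2C $2,800; Unit PH2 $2,625. Sum = $10,225.
Difference $10,250 − $10,225 = +$25 applied to largest allocation (Unit PH1): Unit PH1 becomes $4,825.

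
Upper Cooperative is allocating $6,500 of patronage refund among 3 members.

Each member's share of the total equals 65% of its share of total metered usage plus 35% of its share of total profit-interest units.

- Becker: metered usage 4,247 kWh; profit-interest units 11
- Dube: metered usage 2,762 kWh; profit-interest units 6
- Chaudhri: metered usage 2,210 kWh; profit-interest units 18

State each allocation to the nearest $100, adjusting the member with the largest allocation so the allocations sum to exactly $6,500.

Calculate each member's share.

Totals — metered usage 9,219, profit-interest units 35.
Composite weights (65% metered usage + 35% profit-interest units): Becker 0.4094; Dube 0.2547; Chaudhri 0.3358.
Raw shares: Becker 2,661.37; Dube 1,655.80; Chaudhri 2,182.83.
At nearest $100: Becker $2,700; Dube $1,700; Chaudhri $2,200. Sum = $6,600.
Difference $6,500 − $6,600 = −$100 applied to largest allocation (Becker): Becker becomes $2,600.

Becker: $2,600 · Dube: $1,700 · Chaudhri: $2,200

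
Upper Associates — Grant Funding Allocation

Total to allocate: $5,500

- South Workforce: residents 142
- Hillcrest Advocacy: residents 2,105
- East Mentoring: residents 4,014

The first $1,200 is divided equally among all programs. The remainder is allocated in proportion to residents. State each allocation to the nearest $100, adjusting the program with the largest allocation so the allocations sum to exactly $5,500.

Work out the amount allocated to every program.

South Workforce: $500 · Hillcrest Advocacy: $1,800 · East Mentoring: $3,200

First tranche $1,200 split equally: $400 each.
Remainder $4,300 by residents (total 6,261): South Workforce 97.52 → $100; Hillcrest Advocacy 1,445.70 → $1,400; East Mentoring 2,756.78 → $2,800.
Totals: South Workforce $400 + $100 = $500; Hillcrest Advocacy $400 + $1,400 = $1,800; East Mentoring $400 + $2,800 = $3,200.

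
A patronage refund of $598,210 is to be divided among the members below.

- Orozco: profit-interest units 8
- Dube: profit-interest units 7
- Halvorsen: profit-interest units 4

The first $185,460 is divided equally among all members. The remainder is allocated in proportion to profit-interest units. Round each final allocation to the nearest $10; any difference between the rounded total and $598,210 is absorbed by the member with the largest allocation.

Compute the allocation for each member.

Orozco: $235,610; Dube: $213,890; Halvorsen: $148,710

First tranche $185,460 split equally: $61,820 each.
Remainder $412,750 by profit-interest units (total 19): Orozco 173,789.47 → $173,790; Dube 152,065.79 → $152,070; Halvorsen 86,894.74 → $86,890.
Totals: Orozco $61,820 + $173,790 = $235,610; Dube $61,820 + $152,070 = $213,890; Halvorsen $61,820 + $86,890 = $148,710.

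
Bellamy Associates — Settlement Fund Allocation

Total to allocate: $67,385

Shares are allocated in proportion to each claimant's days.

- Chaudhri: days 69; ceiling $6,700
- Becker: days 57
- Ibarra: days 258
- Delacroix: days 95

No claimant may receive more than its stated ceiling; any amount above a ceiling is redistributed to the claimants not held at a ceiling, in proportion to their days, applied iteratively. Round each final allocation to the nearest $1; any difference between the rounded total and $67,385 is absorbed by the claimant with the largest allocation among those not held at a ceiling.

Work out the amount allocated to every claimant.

Total days = 479.
Pro-rata shares before constraints: Chaudhri 9,706.82; Becker 8,018.67; Ibarra 36,295.05; Delacroix 13,364.46.
Cap binds for Chaudhri ($6,700); residual $60,685 reallocated over remaining days 410.
Redistributed shares: Becker 8,436.70 → $8,437; Ibarra 38,187.15 → $38,187; Delacroix 14,061.16 → $14,061.

Chaudhri: $6,700; Becker: $8,437; Ibarra: $38,187; Delacroix: $14,061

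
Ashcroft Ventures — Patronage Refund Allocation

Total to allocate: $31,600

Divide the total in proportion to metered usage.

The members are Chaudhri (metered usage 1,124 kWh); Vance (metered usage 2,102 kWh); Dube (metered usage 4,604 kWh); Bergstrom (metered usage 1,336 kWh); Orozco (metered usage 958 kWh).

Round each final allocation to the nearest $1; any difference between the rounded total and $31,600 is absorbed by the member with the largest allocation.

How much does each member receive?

Chaudhri: $3,508; Vance: $6,561; Dube: $14,371; Bergstrom: $4,170; Orozco: $2,990

Total metered usage = 10,124.
Proportional shares: Chaudhri 1,124/10,124 × $31,600 = 3,508.34; Vance 2,102/10,124 × $31,600 = 6,560.96; Dube 4,604/10,124 × $31,600 = 14,370.45; Bergstrom 1,336/10,124 × $31,600 = 4,170.05; Orozco 958/10,124 × $31,600 = 2,990.20.
At nearest $1: Chaudhri $3,508; Vance $6,561; Dube $14,370; Bergstrom $4,170; Orozco $2,990. Sum = $31,599.
Difference $31,600 − $31,599 = +$1 applied to largest allocation (Dube): Dube becomes $14,371.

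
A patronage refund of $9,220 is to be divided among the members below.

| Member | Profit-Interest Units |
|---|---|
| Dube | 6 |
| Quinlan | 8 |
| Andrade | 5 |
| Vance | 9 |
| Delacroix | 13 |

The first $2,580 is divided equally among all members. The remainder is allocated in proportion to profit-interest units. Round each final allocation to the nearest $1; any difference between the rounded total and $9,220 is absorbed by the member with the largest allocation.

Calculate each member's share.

Dube: $1,488 | Quinlan: $1,812 | Andrade: $1,326 | Vance: $1,974 | Delacroix: $2,620

Equal tier: $2,580 ÷ 5 = $516 apiece.
Remainder $6,640 by profit-interest units (total 41): Dube 971.71 → $972; Quinlan 1,295.61 → $1,296; Andrade 809.76 → $810; Vance 1,457.56 → $1,458; Delacroix 2,105.37 → $2,105.
Rounding difference −$1 on remainder applied to Delacroix.
Totals: Dube $516 + $972 = $1,488; Quinlan $516 + $1,296 = $1,812; Andrade $516 + $810 = $1,326; Vance $516 + $1,458 = $1,974; Delacroix $516 + $2,104 = $2,620.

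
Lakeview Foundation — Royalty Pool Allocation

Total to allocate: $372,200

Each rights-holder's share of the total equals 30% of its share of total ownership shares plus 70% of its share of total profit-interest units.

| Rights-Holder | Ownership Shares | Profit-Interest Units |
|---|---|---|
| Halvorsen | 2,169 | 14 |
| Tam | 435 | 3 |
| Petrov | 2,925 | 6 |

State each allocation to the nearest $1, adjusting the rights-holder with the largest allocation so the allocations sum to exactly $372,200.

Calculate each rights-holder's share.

Ownership shares total 5,529; profit-interest units total 23.
Combined weights (30% ownership shares + 70% profit-interest units): Halvorsen 0.5438; Tam 0.1149; Petrov 0.3413.
Pro-rata amounts: Halvorsen 202,393.24; Tam 42,768.45; Petrov 127,038.31.
After rounding ($1): Halvorsen $202,393; Tam $42,768; Petrov $127,038. Sum = $372,199.
Difference $372,200 − $372,199 = +$1 applied to largest allocation (Halvorsen): Halvorsen becomes $202,394.

Halvorsen: $202,394 · Tam: $42,768 · Petrov: $127,038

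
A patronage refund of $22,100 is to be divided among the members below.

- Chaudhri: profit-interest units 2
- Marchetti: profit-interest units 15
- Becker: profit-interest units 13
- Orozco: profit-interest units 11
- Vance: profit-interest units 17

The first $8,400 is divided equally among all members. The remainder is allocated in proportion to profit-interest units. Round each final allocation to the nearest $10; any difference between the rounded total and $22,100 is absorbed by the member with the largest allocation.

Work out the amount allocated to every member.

Equal tier: $8,400 ÷ 5 = $1,680 apiece.
Remainder $13,700 by profit-interest units (total 58): Chaudhri 472.41 → $470; Marchetti 3,543.10 → $3,540; Becker 3,070.69 → $3,070; Orozco 2,598.28 → $2,600; Vance 4,015.52 → $4,020.
Totals: Chaudhri $1,680 + $470 = $2,150; Marchetti $1,680 + $3,540 = $5,220; Becker $1,680 + $3,070 = $4,750; Orozco $1,680 + $2,600 = $4,280; Vance $1,680 + $4,020 = $5,700.

Chaudhri: $2,150 · Marchetti: $5,220 · Becker: $4,750 · Orozco: $4,280 · Vance: $5,700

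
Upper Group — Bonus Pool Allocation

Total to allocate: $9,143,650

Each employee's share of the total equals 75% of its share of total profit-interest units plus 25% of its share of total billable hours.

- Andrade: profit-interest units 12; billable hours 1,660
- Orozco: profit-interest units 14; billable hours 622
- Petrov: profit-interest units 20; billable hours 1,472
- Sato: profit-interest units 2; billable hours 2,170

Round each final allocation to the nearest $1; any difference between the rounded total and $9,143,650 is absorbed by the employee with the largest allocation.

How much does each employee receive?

Totals — profit-interest units 48, billable hours 5,924.
Combined weights (75% profit-interest units + 25% billable hours): Andrade 0.2576; Orozco 0.2450; Petrov 0.3746; Sato 0.1228.
Proportional shares: Andrade 2,354,983.79; Orozco 2,240,186.53; Petrov 3,425,395.89; Sato 1,123,083.78.
Rounded to nearest $1: Andrade $2,354,984; Orozco $2,240,187; Petrov $3,425,396; Sato $1,123,084. Sum = $9,143,651.
Difference $9,143,650 − $9,143,651 = −$1 applied to largest allocation (Petrov): Petrov becomes $3,425,395.

Andrade: $2,354,984 | Orozco: $2,240,187 | Petrov: $3,425,395 | Sato: $1,123,084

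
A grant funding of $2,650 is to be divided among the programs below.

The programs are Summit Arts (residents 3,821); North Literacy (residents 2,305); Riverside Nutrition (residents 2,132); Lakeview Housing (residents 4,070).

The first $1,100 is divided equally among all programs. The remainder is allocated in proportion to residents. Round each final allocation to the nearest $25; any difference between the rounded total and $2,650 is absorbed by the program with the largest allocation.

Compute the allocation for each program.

Equal tier: $1,100 ÷ 4 = $275 apiece.
Remainder $1,550 by residents (total 12,328): Summit Arts 480.41 → $475; North Literacy 289.81 → $300; Riverside Nutrition 268.06 → $275; Lakeview Housing 511.72 → $500.
Totals: Summit Arts $275 + $475 = $750; North Literacy $275 + $300 = $575; Riverside Nutrition $275 + $275 = $550; Lakeview Housing $275 + $500 = $775.

Summit Arts: $750 | North Literacy: $575 | Riverside Nutrition: $550 | Lakeview Housing: $775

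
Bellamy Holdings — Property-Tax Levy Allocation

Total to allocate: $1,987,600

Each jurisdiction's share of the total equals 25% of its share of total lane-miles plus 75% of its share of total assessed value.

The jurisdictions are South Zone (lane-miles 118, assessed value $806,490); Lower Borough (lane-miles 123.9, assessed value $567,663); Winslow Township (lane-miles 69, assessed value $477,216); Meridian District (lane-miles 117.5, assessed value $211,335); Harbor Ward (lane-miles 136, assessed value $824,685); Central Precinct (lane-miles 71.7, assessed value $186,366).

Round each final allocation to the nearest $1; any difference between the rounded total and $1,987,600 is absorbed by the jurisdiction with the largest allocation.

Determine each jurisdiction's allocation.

Totals — lane-miles 636.1, assessed value 3,073,755.
Combined weights (25% lane-miles + 75% assessed value): South Zone 0.2432; Lower Borough 0.1872; Winslow Township 0.1436; Meridian District 0.0977; Harbor Ward 0.2547; Central Precinct 0.0737.
Unrounded shares: South Zone 483,306.62; Lower Borough 372,089.94; Winslow Township 285,339.20; Meridian District 194,279.64; Harbor Ward 506,191.77; Central Precinct 146,392.83.
After rounding ($1): South Zone $483,307; Lower Borough $372,090; Winslow Township $285,339; Meridian District $194,280; Harbor Ward $506,192; Central Precinct $146,393. Sum = $1,987,601.
Difference $1,987,600 − $1,987,601 = −$1 applied to largest allocation (Harbor Ward): Harbor Ward becomes $506,191.

South Zone: $483,307; Lower Borough: $372,090; Winslow Township: $285,339; Meridian District: $194,280; Harbor Ward: $506,191; Central Precinct: $146,393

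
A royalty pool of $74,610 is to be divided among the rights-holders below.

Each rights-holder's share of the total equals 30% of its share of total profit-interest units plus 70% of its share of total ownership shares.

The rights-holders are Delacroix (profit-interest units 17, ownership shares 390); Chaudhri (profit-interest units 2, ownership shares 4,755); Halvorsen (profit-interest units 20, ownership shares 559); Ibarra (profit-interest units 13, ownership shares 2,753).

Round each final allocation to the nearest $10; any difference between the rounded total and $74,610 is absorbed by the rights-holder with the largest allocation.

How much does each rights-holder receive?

Delacroix: $9,730 · Chaudhri: $30,220 · Halvorsen: $12,060 · Ibarra: $22,600

Profit-interest units total 52; ownership shares total 8,457.
Combined weights (30% profit-interest units + 70% ownership shares): Delacroix 0.1304; Chaudhri 0.4051; Halvorsen 0.1617; Ibarra 0.3029.
Pro-rata amounts: Delacroix 9,726.00; Chaudhri 30,225.83; Halvorsen 12,061.00; Ibarra 22,597.16.
After rounding ($10): Delacroix $9,730; Chaudhri $30,230; Halvorsen $12,060; Ibarra $22,600. Sum = $74,620.
Difference $74,610 − $74,620 = −$10 applied to largest allocation (Chaudhri): Chaudhri becomes $30,220.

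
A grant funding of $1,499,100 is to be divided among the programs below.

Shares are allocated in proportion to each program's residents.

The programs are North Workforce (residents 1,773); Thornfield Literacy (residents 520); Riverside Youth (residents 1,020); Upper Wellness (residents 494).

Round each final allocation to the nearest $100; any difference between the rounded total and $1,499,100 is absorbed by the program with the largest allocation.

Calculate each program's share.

Sum of residents: 3,807.
Unrounded shares: North Workforce 1,773/3,807 × $1,499,100 = 698,162.41; Thornfield Literacy 520/3,807 × $1,499,100 = 204,762.81; Riverside Youth 1,020/3,807 × $1,499,100 = 401,650.12; Upper Wellness 494/3,807 × $1,499,100 = 194,524.67.
At nearest $100: North Workforce $698,200; Thornfield Literacy $204,800; Riverside Youth $401,700; Upper Wellness $194,500. Sum = $1,499,200.
Difference $1,499,100 − $1,499,200 = −$100 applied to largest allocation (North Workforce): North Workforce becomes $698,100.

North Workforce: $698,100 | Thornfield Literacy: $204,800 | Riverside Youth: $401,700 | Upper Wellness: $194,500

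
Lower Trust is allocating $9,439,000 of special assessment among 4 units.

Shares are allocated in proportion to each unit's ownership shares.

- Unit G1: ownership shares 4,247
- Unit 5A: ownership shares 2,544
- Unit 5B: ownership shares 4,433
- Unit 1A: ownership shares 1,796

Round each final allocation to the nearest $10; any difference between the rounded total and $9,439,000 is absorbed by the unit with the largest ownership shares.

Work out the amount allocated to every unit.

Ownership shares total: 13,020.
Raw shares: Unit G1 4,247/13,020 × $9,439,000 = 3,078,911.90; Unit 5A 2,544/13,020 × $9,439,000 = 1,844,302.30; Unit 5B 4,433/13,020 × $9,439,000 = 3,213,754.76; Unit 1A 1,796/13,020 × $9,439,000 = 1,302,031.03.
At nearest $10: Unit G1 $3,078,910; Unit 5A $1,844,300; Unit 5B $3,213,750; Unit 1A $1,302,030. Sum = $9,438,990.
Difference $9,439,000 − $9,438,990 = +$10 applied to largest ownership shares (Unit 5B): Unit 5B becomes $3,213,760.

Unit G1: $3,078,910; Unit 5A: $1,844,300; Unit 5B: $3,213,760; Unit 1A: $1,302,030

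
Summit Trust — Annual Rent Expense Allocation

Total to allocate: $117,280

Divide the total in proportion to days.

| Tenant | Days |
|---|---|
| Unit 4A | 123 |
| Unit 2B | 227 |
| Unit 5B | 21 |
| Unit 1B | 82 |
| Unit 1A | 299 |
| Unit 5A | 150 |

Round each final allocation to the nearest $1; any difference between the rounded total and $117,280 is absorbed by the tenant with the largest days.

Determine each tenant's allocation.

Sum of days: 123 + 227 + 21 + 82 + 299 + 150 = 902.
Raw shares: Unit 4A 15,992.73; Unit 2B 29,515.03; Unit 5B 2,730.47; Unit 1B 10,661.82; Unit 1A 38,876.63; Unit 5A 19,503.33.
After rounding ($1): Unit 4A $15,993; Unit 2B $29,515; Unit 5B $2,730; Unit 1B $10,662; Unit 1A $38,877; Unit 5A $19,503. Sum = $117,280.
Rounded total matches; no reconciliation needed.

Unit 4A: $15,993 | Unit 2B: $29,515 | Unit 5B: $2,730 | Unit 1B: $10,662 | Unit 1A: $38,877 | Unit 5A: $19,503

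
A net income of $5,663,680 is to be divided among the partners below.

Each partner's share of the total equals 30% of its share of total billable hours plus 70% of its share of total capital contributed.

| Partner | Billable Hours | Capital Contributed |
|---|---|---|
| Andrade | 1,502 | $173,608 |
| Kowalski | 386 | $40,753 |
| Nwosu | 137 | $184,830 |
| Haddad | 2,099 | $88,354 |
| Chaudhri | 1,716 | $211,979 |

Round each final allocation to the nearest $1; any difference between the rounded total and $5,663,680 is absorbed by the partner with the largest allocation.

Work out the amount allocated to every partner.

Andrade: $1,420,925 · Kowalski: $343,273 · Nwosu: $1,087,389 · Haddad: $1,111,438 · Chaudhri: $1,700,655

Totals — billable hours 5,840, capital contributed 699,524.
Composite weights (30% billable hours + 70% capital contributed): Andrade 0.2509; Kowalski 0.0606; Nwosu 0.1920; Haddad 0.1962; Chaudhri 0.3003.
Proportional shares: Andrade 1,420,924.81; Kowalski 343,272.80; Nwosu 1,087,389.41; Haddad 1,111,437.53; Chaudhri 1,700,655.44.
After rounding ($1): Andrade $1,420,925; Kowalski $343,273; Nwosu $1,087,389; Haddad $1,111,438; Chaudhri $1,700,655. Sum = $5,663,680.
Rounded total matches; no reconciliation needed.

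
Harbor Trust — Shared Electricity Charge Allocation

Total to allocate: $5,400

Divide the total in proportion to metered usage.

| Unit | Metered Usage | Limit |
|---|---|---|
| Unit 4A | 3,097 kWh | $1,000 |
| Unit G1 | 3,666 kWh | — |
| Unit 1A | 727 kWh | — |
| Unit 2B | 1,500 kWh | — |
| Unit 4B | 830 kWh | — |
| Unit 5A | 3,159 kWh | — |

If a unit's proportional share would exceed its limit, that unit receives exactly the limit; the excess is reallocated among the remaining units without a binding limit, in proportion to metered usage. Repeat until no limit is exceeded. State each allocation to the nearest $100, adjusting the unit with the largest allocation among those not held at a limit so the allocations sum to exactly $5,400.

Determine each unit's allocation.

Unit 4A: $1,000 | Unit G1: $1,600 | Unit 1A: $300 | Unit 2B: $700 | Unit 4B: $400 | Unit 5A: $1,400

Sum of metered usage: 12,979.
Proportional shares (ignoring caps): Unit 4A 1,288.53; Unit G1 1,525.26; Unit 1A 302.47; Unit 2B 624.09; Unit 4B 345.33; Unit 5A 1,314.32.
Held at cap: Unit 4A ($1,000); balance $4,400 reallocated over remaining metered usage 9,882.
Redistributed shares: Unit G1 1,632.30 → $1,600; Unit 1A 323.70 → $300; Unit 2B 667.88 → $700; Unit 4B 369.56 → $400; Unit 5A 1,406.56 → $1,400.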